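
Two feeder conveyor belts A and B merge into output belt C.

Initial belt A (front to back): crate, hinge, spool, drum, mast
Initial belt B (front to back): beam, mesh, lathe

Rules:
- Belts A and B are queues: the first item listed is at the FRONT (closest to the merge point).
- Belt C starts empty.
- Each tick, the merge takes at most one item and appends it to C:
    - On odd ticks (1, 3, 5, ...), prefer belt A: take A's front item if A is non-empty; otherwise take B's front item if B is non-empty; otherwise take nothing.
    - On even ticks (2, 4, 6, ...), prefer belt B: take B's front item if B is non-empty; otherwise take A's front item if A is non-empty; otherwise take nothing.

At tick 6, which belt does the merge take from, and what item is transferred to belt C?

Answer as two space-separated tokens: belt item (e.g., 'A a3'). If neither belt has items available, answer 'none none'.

Tick 1: prefer A, take crate from A; A=[hinge,spool,drum,mast] B=[beam,mesh,lathe] C=[crate]
Tick 2: prefer B, take beam from B; A=[hinge,spool,drum,mast] B=[mesh,lathe] C=[crate,beam]
Tick 3: prefer A, take hinge from A; A=[spool,drum,mast] B=[mesh,lathe] C=[crate,beam,hinge]
Tick 4: prefer B, take mesh from B; A=[spool,drum,mast] B=[lathe] C=[crate,beam,hinge,mesh]
Tick 5: prefer A, take spool from A; A=[drum,mast] B=[lathe] C=[crate,beam,hinge,mesh,spool]
Tick 6: prefer B, take lathe from B; A=[drum,mast] B=[-] C=[crate,beam,hinge,mesh,spool,lathe]

Answer: B lathe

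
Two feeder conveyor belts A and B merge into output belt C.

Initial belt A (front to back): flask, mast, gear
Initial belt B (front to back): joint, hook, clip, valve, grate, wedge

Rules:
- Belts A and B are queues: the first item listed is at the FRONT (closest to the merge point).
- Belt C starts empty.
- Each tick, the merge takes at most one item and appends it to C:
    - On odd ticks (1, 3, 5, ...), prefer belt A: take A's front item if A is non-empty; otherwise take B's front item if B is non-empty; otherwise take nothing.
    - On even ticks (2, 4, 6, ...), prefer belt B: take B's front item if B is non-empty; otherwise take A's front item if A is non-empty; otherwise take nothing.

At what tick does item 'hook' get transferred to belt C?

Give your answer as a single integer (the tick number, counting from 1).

Tick 1: prefer A, take flask from A; A=[mast,gear] B=[joint,hook,clip,valve,grate,wedge] C=[flask]
Tick 2: prefer B, take joint from B; A=[mast,gear] B=[hook,clip,valve,grate,wedge] C=[flask,joint]
Tick 3: prefer A, take mast from A; A=[gear] B=[hook,clip,valve,grate,wedge] C=[flask,joint,mast]
Tick 4: prefer B, take hook from B; A=[gear] B=[clip,valve,grate,wedge] C=[flask,joint,mast,hook]

Answer: 4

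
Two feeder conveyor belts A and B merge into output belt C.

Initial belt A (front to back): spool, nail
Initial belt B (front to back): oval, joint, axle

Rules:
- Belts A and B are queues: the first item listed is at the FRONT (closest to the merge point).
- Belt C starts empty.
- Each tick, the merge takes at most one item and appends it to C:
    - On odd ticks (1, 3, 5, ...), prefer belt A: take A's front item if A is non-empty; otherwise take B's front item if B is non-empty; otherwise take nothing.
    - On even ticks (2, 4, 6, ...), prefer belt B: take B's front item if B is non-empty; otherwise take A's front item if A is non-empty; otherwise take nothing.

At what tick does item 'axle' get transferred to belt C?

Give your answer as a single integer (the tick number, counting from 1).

Answer: 5

Derivation:
Tick 1: prefer A, take spool from A; A=[nail] B=[oval,joint,axle] C=[spool]
Tick 2: prefer B, take oval from B; A=[nail] B=[joint,axle] C=[spool,oval]
Tick 3: prefer A, take nail from A; A=[-] B=[joint,axle] C=[spool,oval,nail]
Tick 4: prefer B, take joint from B; A=[-] B=[axle] C=[spool,oval,nail,joint]
Tick 5: prefer A, take axle from B; A=[-] B=[-] C=[spool,oval,nail,joint,axle]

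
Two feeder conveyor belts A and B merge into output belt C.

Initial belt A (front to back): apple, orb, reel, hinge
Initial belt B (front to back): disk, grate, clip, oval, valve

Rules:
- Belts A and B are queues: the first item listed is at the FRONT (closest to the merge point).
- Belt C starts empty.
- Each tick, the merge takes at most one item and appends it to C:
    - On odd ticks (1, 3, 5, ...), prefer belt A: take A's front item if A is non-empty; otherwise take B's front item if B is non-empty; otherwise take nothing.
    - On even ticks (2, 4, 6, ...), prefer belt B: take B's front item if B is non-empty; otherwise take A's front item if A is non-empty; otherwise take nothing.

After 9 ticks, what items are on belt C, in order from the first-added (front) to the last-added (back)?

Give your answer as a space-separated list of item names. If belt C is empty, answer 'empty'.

Tick 1: prefer A, take apple from A; A=[orb,reel,hinge] B=[disk,grate,clip,oval,valve] C=[apple]
Tick 2: prefer B, take disk from B; A=[orb,reel,hinge] B=[grate,clip,oval,valve] C=[apple,disk]
Tick 3: prefer A, take orb from A; A=[reel,hinge] B=[grate,clip,oval,valve] C=[apple,disk,orb]
Tick 4: prefer B, take grate from B; A=[reel,hinge] B=[clip,oval,valve] C=[apple,disk,orb,grate]
Tick 5: prefer A, take reel from A; A=[hinge] B=[clip,oval,valve] C=[apple,disk,orb,grate,reel]
Tick 6: prefer B, take clip from B; A=[hinge] B=[oval,valve] C=[apple,disk,orb,grate,reel,clip]
Tick 7: prefer A, take hinge from A; A=[-] B=[oval,valve] C=[apple,disk,orb,grate,reel,clip,hinge]
Tick 8: prefer B, take oval from B; A=[-] B=[valve] C=[apple,disk,orb,grate,reel,clip,hinge,oval]
Tick 9: prefer A, take valve from B; A=[-] B=[-] C=[apple,disk,orb,grate,reel,clip,hinge,oval,valve]

Answer: apple disk orb grate reel clip hinge oval valve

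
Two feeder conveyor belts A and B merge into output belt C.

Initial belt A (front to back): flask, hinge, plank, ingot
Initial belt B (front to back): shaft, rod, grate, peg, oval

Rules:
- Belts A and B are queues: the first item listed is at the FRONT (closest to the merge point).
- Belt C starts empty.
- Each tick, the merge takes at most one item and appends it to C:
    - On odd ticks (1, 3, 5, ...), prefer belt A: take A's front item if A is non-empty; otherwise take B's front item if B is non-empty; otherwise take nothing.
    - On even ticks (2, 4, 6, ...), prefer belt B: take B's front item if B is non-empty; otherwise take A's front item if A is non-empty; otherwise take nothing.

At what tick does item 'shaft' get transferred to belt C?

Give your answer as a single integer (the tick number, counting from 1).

Tick 1: prefer A, take flask from A; A=[hinge,plank,ingot] B=[shaft,rod,grate,peg,oval] C=[flask]
Tick 2: prefer B, take shaft from B; A=[hinge,plank,ingot] B=[rod,grate,peg,oval] C=[flask,shaft]

Answer: 2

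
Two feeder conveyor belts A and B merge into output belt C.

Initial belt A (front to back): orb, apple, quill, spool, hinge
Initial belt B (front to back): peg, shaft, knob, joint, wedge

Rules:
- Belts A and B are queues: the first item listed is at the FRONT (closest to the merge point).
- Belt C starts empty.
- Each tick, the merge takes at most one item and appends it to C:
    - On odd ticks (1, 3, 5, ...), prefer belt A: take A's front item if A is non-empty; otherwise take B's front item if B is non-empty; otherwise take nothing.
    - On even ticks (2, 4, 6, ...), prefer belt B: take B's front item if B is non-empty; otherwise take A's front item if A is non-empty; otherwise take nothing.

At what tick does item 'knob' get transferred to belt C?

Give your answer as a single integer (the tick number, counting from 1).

Answer: 6

Derivation:
Tick 1: prefer A, take orb from A; A=[apple,quill,spool,hinge] B=[peg,shaft,knob,joint,wedge] C=[orb]
Tick 2: prefer B, take peg from B; A=[apple,quill,spool,hinge] B=[shaft,knob,joint,wedge] C=[orb,peg]
Tick 3: prefer A, take apple from A; A=[quill,spool,hinge] B=[shaft,knob,joint,wedge] C=[orb,peg,apple]
Tick 4: prefer B, take shaft from B; A=[quill,spool,hinge] B=[knob,joint,wedge] C=[orb,peg,apple,shaft]
Tick 5: prefer A, take quill from A; A=[spool,hinge] B=[knob,joint,wedge] C=[orb,peg,apple,shaft,quill]
Tick 6: prefer B, take knob from B; A=[spool,hinge] B=[joint,wedge] C=[orb,peg,apple,shaft,quill,knob]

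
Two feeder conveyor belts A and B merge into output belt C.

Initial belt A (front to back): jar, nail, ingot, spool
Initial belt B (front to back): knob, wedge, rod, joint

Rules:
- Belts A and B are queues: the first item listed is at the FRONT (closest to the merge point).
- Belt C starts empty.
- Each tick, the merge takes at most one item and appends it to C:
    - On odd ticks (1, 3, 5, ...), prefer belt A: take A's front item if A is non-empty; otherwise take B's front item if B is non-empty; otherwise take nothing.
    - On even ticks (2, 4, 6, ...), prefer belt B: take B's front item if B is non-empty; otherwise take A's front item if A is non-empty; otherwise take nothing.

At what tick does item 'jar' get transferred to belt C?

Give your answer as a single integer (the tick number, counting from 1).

Tick 1: prefer A, take jar from A; A=[nail,ingot,spool] B=[knob,wedge,rod,joint] C=[jar]

Answer: 1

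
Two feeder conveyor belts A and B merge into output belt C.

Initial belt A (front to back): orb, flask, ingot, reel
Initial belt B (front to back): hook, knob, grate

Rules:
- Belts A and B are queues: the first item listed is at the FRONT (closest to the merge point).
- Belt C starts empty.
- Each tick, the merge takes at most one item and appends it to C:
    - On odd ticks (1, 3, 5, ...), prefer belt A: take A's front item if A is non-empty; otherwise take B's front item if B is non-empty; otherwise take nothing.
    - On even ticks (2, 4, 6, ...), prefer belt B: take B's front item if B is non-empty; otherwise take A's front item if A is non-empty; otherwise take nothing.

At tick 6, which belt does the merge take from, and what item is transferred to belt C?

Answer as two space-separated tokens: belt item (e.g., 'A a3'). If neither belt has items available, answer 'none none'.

Answer: B grate

Derivation:
Tick 1: prefer A, take orb from A; A=[flask,ingot,reel] B=[hook,knob,grate] C=[orb]
Tick 2: prefer B, take hook from B; A=[flask,ingot,reel] B=[knob,grate] C=[orb,hook]
Tick 3: prefer A, take flask from A; A=[ingot,reel] B=[knob,grate] C=[orb,hook,flask]
Tick 4: prefer B, take knob from B; A=[ingot,reel] B=[grate] C=[orb,hook,flask,knob]
Tick 5: prefer A, take ingot from A; A=[reel] B=[grate] C=[orb,hook,flask,knob,ingot]
Tick 6: prefer B, take grate from B; A=[reel] B=[-] C=[orb,hook,flask,knob,ingot,grate]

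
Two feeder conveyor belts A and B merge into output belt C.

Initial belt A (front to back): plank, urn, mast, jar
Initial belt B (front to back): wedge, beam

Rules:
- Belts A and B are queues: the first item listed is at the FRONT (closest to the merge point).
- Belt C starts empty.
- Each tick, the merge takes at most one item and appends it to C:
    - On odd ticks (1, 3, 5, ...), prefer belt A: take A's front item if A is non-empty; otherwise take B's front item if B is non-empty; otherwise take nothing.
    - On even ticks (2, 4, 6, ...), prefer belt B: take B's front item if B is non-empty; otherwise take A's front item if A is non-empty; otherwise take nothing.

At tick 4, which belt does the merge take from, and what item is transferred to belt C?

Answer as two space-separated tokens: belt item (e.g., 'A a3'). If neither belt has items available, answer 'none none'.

Tick 1: prefer A, take plank from A; A=[urn,mast,jar] B=[wedge,beam] C=[plank]
Tick 2: prefer B, take wedge from B; A=[urn,mast,jar] B=[beam] C=[plank,wedge]
Tick 3: prefer A, take urn from A; A=[mast,jar] B=[beam] C=[plank,wedge,urn]
Tick 4: prefer B, take beam from B; A=[mast,jar] B=[-] C=[plank,wedge,urn,beam]

Answer: B beam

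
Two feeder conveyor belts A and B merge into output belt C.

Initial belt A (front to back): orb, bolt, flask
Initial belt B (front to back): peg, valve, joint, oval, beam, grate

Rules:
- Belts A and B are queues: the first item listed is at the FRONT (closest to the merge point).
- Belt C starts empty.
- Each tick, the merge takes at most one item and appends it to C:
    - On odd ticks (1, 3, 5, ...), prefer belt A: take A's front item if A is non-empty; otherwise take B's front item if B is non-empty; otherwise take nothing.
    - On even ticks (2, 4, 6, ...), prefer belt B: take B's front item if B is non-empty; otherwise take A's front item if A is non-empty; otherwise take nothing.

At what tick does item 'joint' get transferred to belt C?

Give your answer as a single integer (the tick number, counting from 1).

Tick 1: prefer A, take orb from A; A=[bolt,flask] B=[peg,valve,joint,oval,beam,grate] C=[orb]
Tick 2: prefer B, take peg from B; A=[bolt,flask] B=[valve,joint,oval,beam,grate] C=[orb,peg]
Tick 3: prefer A, take bolt from A; A=[flask] B=[valve,joint,oval,beam,grate] C=[orb,peg,bolt]
Tick 4: prefer B, take valve from B; A=[flask] B=[joint,oval,beam,grate] C=[orb,peg,bolt,valve]
Tick 5: prefer A, take flask from A; A=[-] B=[joint,oval,beam,grate] C=[orb,peg,bolt,valve,flask]
Tick 6: prefer B, take joint from B; A=[-] B=[oval,beam,grate] C=[orb,peg,bolt,valve,flask,joint]

Answer: 6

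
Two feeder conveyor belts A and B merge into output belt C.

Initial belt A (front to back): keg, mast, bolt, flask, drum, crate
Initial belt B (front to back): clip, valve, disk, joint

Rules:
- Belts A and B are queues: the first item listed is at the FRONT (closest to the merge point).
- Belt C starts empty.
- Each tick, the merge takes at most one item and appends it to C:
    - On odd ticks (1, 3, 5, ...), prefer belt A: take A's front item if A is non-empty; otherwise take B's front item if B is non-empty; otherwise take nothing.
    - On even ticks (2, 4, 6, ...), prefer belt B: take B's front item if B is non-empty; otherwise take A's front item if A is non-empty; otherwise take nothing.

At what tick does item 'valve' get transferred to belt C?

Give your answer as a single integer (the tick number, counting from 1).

Tick 1: prefer A, take keg from A; A=[mast,bolt,flask,drum,crate] B=[clip,valve,disk,joint] C=[keg]
Tick 2: prefer B, take clip from B; A=[mast,bolt,flask,drum,crate] B=[valve,disk,joint] C=[keg,clip]
Tick 3: prefer A, take mast from A; A=[bolt,flask,drum,crate] B=[valve,disk,joint] C=[keg,clip,mast]
Tick 4: prefer B, take valve from B; A=[bolt,flask,drum,crate] B=[disk,joint] C=[keg,clip,mast,valve]

Answer: 4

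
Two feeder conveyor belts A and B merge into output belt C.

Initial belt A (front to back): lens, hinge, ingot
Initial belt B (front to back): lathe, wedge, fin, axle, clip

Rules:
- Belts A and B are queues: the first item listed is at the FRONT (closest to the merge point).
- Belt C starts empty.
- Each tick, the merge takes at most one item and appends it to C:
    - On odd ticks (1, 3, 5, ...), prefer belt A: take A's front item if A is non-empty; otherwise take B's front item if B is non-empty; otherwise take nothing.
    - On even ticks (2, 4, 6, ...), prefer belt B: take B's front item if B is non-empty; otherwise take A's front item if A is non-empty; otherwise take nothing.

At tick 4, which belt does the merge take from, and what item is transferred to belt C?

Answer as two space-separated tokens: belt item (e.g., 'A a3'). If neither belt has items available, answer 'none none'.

Answer: B wedge

Derivation:
Tick 1: prefer A, take lens from A; A=[hinge,ingot] B=[lathe,wedge,fin,axle,clip] C=[lens]
Tick 2: prefer B, take lathe from B; A=[hinge,ingot] B=[wedge,fin,axle,clip] C=[lens,lathe]
Tick 3: prefer A, take hinge from A; A=[ingot] B=[wedge,fin,axle,clip] C=[lens,lathe,hinge]
Tick 4: prefer B, take wedge from B; A=[ingot] B=[fin,axle,clip] C=[lens,lathe,hinge,wedge]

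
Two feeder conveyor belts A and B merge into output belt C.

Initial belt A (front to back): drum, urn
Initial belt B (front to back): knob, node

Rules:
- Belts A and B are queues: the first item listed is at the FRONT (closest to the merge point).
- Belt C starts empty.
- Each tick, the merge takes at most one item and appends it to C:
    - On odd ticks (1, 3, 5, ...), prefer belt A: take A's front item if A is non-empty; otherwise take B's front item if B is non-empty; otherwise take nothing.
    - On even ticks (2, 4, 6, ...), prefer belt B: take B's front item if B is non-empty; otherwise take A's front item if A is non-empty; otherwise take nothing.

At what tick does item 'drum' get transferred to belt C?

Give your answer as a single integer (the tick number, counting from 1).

Answer: 1

Derivation:
Tick 1: prefer A, take drum from A; A=[urn] B=[knob,node] C=[drum]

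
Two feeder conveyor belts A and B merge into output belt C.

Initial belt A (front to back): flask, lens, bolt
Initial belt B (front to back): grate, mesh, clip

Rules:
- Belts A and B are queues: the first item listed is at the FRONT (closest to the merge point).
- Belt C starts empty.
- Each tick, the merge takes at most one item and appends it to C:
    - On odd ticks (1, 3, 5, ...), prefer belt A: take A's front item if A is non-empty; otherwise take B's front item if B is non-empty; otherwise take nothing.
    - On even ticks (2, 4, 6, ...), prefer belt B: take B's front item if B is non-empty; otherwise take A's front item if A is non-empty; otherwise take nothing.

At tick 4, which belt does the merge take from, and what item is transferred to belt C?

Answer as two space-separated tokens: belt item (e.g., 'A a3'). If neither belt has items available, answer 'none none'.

Tick 1: prefer A, take flask from A; A=[lens,bolt] B=[grate,mesh,clip] C=[flask]
Tick 2: prefer B, take grate from B; A=[lens,bolt] B=[mesh,clip] C=[flask,grate]
Tick 3: prefer A, take lens from A; A=[bolt] B=[mesh,clip] C=[flask,grate,lens]
Tick 4: prefer B, take mesh from B; A=[bolt] B=[clip] C=[flask,grate,lens,mesh]

Answer: B mesh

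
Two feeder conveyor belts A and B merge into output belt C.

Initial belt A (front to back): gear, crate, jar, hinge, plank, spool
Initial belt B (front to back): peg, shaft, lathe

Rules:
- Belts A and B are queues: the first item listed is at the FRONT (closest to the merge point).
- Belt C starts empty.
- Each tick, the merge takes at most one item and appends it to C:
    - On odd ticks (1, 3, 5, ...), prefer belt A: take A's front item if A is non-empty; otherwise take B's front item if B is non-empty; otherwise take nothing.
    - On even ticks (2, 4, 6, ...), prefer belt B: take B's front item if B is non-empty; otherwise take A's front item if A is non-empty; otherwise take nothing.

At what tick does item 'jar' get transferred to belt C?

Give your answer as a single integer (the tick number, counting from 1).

Answer: 5

Derivation:
Tick 1: prefer A, take gear from A; A=[crate,jar,hinge,plank,spool] B=[peg,shaft,lathe] C=[gear]
Tick 2: prefer B, take peg from B; A=[crate,jar,hinge,plank,spool] B=[shaft,lathe] C=[gear,peg]
Tick 3: prefer A, take crate from A; A=[jar,hinge,plank,spool] B=[shaft,lathe] C=[gear,peg,crate]
Tick 4: prefer B, take shaft from B; A=[jar,hinge,plank,spool] B=[lathe] C=[gear,peg,crate,shaft]
Tick 5: prefer A, take jar from A; A=[hinge,plank,spool] B=[lathe] C=[gear,peg,crate,shaft,jar]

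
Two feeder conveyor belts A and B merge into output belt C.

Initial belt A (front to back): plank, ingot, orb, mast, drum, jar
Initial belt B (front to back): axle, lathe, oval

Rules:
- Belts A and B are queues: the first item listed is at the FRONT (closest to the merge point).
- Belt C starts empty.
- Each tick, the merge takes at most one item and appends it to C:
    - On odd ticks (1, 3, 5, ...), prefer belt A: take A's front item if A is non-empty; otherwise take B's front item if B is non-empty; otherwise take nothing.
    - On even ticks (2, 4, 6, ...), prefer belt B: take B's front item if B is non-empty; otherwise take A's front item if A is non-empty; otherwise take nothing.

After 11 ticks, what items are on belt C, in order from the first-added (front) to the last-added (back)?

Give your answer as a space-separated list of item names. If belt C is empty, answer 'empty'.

Tick 1: prefer A, take plank from A; A=[ingot,orb,mast,drum,jar] B=[axle,lathe,oval] C=[plank]
Tick 2: prefer B, take axle from B; A=[ingot,orb,mast,drum,jar] B=[lathe,oval] C=[plank,axle]
Tick 3: prefer A, take ingot from A; A=[orb,mast,drum,jar] B=[lathe,oval] C=[plank,axle,ingot]
Tick 4: prefer B, take lathe from B; A=[orb,mast,drum,jar] B=[oval] C=[plank,axle,ingot,lathe]
Tick 5: prefer A, take orb from A; A=[mast,drum,jar] B=[oval] C=[plank,axle,ingot,lathe,orb]
Tick 6: prefer B, take oval from B; A=[mast,drum,jar] B=[-] C=[plank,axle,ingot,lathe,orb,oval]
Tick 7: prefer A, take mast from A; A=[drum,jar] B=[-] C=[plank,axle,ingot,lathe,orb,oval,mast]
Tick 8: prefer B, take drum from A; A=[jar] B=[-] C=[plank,axle,ingot,lathe,orb,oval,mast,drum]
Tick 9: prefer A, take jar from A; A=[-] B=[-] C=[plank,axle,ingot,lathe,orb,oval,mast,drum,jar]
Tick 10: prefer B, both empty, nothing taken; A=[-] B=[-] C=[plank,axle,ingot,lathe,orb,oval,mast,drum,jar]
Tick 11: prefer A, both empty, nothing taken; A=[-] B=[-] C=[plank,axle,ingot,lathe,orb,oval,mast,drum,jar]

Answer: plank axle ingot lathe orb oval mast drum jar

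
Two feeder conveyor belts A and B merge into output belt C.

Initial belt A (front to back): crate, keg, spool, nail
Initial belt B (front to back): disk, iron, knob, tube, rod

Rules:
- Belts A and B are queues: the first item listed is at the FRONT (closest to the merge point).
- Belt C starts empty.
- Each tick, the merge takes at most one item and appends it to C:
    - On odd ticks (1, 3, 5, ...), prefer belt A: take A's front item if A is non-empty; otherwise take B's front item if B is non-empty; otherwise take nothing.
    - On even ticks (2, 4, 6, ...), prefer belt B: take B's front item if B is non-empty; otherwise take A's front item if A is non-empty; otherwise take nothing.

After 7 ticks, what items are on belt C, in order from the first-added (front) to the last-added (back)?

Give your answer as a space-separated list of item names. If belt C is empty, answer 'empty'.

Answer: crate disk keg iron spool knob nail

Derivation:
Tick 1: prefer A, take crate from A; A=[keg,spool,nail] B=[disk,iron,knob,tube,rod] C=[crate]
Tick 2: prefer B, take disk from B; A=[keg,spool,nail] B=[iron,knob,tube,rod] C=[crate,disk]
Tick 3: prefer A, take keg from A; A=[spool,nail] B=[iron,knob,tube,rod] C=[crate,disk,keg]
Tick 4: prefer B, take iron from B; A=[spool,nail] B=[knob,tube,rod] C=[crate,disk,keg,iron]
Tick 5: prefer A, take spool from A; A=[nail] B=[knob,tube,rod] C=[crate,disk,keg,iron,spool]
Tick 6: prefer B, take knob from B; A=[nail] B=[tube,rod] C=[crate,disk,keg,iron,spool,knob]
Tick 7: prefer A, take nail from A; A=[-] B=[tube,rod] C=[crate,disk,keg,iron,spool,knob,nail]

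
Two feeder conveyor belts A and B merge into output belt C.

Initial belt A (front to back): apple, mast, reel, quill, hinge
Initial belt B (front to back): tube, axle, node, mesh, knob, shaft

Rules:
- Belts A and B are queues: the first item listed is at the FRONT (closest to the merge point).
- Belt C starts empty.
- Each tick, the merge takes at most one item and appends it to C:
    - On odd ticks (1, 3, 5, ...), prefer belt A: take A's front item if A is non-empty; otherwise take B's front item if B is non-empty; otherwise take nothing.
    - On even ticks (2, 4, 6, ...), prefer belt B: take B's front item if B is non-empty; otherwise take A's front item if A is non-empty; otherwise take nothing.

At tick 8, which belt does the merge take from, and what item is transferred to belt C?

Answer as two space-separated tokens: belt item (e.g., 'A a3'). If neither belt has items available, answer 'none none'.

Answer: B mesh

Derivation:
Tick 1: prefer A, take apple from A; A=[mast,reel,quill,hinge] B=[tube,axle,node,mesh,knob,shaft] C=[apple]
Tick 2: prefer B, take tube from B; A=[mast,reel,quill,hinge] B=[axle,node,mesh,knob,shaft] C=[apple,tube]
Tick 3: prefer A, take mast from A; A=[reel,quill,hinge] B=[axle,node,mesh,knob,shaft] C=[apple,tube,mast]
Tick 4: prefer B, take axle from B; A=[reel,quill,hinge] B=[node,mesh,knob,shaft] C=[apple,tube,mast,axle]
Tick 5: prefer A, take reel from A; A=[quill,hinge] B=[node,mesh,knob,shaft] C=[apple,tube,mast,axle,reel]
Tick 6: prefer B, take node from B; A=[quill,hinge] B=[mesh,knob,shaft] C=[apple,tube,mast,axle,reel,node]
Tick 7: prefer A, take quill from A; A=[hinge] B=[mesh,knob,shaft] C=[apple,tube,mast,axle,reel,node,quill]
Tick 8: prefer B, take mesh from B; A=[hinge] B=[knob,shaft] C=[apple,tube,mast,axle,reel,node,quill,mesh]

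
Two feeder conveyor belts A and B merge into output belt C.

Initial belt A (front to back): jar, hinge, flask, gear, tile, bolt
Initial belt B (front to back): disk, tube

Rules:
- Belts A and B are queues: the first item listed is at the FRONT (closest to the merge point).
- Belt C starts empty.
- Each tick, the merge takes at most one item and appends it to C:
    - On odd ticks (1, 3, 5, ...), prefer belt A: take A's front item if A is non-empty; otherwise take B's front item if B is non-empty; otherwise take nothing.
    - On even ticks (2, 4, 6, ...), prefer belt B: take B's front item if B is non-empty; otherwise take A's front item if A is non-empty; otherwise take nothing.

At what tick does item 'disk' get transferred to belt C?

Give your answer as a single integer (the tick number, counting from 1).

Tick 1: prefer A, take jar from A; A=[hinge,flask,gear,tile,bolt] B=[disk,tube] C=[jar]
Tick 2: prefer B, take disk from B; A=[hinge,flask,gear,tile,bolt] B=[tube] C=[jar,disk]

Answer: 2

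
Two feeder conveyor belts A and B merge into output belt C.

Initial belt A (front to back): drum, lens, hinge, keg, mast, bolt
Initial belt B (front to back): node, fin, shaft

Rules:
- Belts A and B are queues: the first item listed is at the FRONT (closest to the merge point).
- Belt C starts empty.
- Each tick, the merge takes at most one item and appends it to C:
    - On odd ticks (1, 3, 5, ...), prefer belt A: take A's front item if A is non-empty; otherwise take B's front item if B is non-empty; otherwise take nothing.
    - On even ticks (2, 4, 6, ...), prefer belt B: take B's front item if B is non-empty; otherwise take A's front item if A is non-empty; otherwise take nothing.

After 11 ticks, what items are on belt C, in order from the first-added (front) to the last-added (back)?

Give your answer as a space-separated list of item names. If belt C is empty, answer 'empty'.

Tick 1: prefer A, take drum from A; A=[lens,hinge,keg,mast,bolt] B=[node,fin,shaft] C=[drum]
Tick 2: prefer B, take node from B; A=[lens,hinge,keg,mast,bolt] B=[fin,shaft] C=[drum,node]
Tick 3: prefer A, take lens from A; A=[hinge,keg,mast,bolt] B=[fin,shaft] C=[drum,node,lens]
Tick 4: prefer B, take fin from B; A=[hinge,keg,mast,bolt] B=[shaft] C=[drum,node,lens,fin]
Tick 5: prefer A, take hinge from A; A=[keg,mast,bolt] B=[shaft] C=[drum,node,lens,fin,hinge]
Tick 6: prefer B, take shaft from B; A=[keg,mast,bolt] B=[-] C=[drum,node,lens,fin,hinge,shaft]
Tick 7: prefer A, take keg from A; A=[mast,bolt] B=[-] C=[drum,node,lens,fin,hinge,shaft,keg]
Tick 8: prefer B, take mast from A; A=[bolt] B=[-] C=[drum,node,lens,fin,hinge,shaft,keg,mast]
Tick 9: prefer A, take bolt from A; A=[-] B=[-] C=[drum,node,lens,fin,hinge,shaft,keg,mast,bolt]
Tick 10: prefer B, both empty, nothing taken; A=[-] B=[-] C=[drum,node,lens,fin,hinge,shaft,keg,mast,bolt]
Tick 11: prefer A, both empty, nothing taken; A=[-] B=[-] C=[drum,node,lens,fin,hinge,shaft,keg,mast,bolt]

Answer: drum node lens fin hinge shaft keg mast bolt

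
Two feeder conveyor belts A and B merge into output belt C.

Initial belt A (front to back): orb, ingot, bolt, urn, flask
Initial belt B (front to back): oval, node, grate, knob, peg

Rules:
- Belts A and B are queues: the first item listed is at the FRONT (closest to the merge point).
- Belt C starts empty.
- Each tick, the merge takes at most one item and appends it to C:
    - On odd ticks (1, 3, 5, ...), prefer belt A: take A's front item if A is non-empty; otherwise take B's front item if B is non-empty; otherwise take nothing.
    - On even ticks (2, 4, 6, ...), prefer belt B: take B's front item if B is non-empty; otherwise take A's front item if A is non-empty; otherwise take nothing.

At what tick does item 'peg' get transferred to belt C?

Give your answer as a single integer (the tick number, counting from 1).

Tick 1: prefer A, take orb from A; A=[ingot,bolt,urn,flask] B=[oval,node,grate,knob,peg] C=[orb]
Tick 2: prefer B, take oval from B; A=[ingot,bolt,urn,flask] B=[node,grate,knob,peg] C=[orb,oval]
Tick 3: prefer A, take ingot from A; A=[bolt,urn,flask] B=[node,grate,knob,peg] C=[orb,oval,ingot]
Tick 4: prefer B, take node from B; A=[bolt,urn,flask] B=[grate,knob,peg] C=[orb,oval,ingot,node]
Tick 5: prefer A, take bolt from A; A=[urn,flask] B=[grate,knob,peg] C=[orb,oval,ingot,node,bolt]
Tick 6: prefer B, take grate from B; A=[urn,flask] B=[knob,peg] C=[orb,oval,ingot,node,bolt,grate]
Tick 7: prefer A, take urn from A; A=[flask] B=[knob,peg] C=[orb,oval,ingot,node,bolt,grate,urn]
Tick 8: prefer B, take knob from B; A=[flask] B=[peg] C=[orb,oval,ingot,node,bolt,grate,urn,knob]
Tick 9: prefer A, take flask from A; A=[-] B=[peg] C=[orb,oval,ingot,node,bolt,grate,urn,knob,flask]
Tick 10: prefer B, take peg from B; A=[-] B=[-] C=[orb,oval,ingot,node,bolt,grate,urn,knob,flask,peg]

Answer: 10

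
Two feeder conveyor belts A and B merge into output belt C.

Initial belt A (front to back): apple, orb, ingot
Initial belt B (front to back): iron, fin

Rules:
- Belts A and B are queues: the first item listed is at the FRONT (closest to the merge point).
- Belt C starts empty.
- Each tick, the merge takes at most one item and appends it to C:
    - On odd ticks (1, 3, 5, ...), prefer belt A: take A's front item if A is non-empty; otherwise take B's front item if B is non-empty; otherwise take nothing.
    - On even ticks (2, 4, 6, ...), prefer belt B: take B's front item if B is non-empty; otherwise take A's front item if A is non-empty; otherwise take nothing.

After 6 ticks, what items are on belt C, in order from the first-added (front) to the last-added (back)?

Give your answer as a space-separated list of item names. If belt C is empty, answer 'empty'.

Tick 1: prefer A, take apple from A; A=[orb,ingot] B=[iron,fin] C=[apple]
Tick 2: prefer B, take iron from B; A=[orb,ingot] B=[fin] C=[apple,iron]
Tick 3: prefer A, take orb from A; A=[ingot] B=[fin] C=[apple,iron,orb]
Tick 4: prefer B, take fin from B; A=[ingot] B=[-] C=[apple,iron,orb,fin]
Tick 5: prefer A, take ingot from A; A=[-] B=[-] C=[apple,iron,orb,fin,ingot]
Tick 6: prefer B, both empty, nothing taken; A=[-] B=[-] C=[apple,iron,orb,fin,ingot]

Answer: apple iron orb fin ingot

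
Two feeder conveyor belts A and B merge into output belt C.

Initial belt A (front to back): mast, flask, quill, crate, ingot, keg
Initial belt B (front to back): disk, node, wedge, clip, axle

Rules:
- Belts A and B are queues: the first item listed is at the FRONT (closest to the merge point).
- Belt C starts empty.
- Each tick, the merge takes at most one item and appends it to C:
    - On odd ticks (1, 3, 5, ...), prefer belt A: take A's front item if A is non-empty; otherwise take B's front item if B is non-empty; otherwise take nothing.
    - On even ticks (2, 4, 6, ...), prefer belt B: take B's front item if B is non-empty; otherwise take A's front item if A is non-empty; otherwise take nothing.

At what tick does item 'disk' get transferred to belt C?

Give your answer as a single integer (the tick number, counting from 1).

Tick 1: prefer A, take mast from A; A=[flask,quill,crate,ingot,keg] B=[disk,node,wedge,clip,axle] C=[mast]
Tick 2: prefer B, take disk from B; A=[flask,quill,crate,ingot,keg] B=[node,wedge,clip,axle] C=[mast,disk]

Answer: 2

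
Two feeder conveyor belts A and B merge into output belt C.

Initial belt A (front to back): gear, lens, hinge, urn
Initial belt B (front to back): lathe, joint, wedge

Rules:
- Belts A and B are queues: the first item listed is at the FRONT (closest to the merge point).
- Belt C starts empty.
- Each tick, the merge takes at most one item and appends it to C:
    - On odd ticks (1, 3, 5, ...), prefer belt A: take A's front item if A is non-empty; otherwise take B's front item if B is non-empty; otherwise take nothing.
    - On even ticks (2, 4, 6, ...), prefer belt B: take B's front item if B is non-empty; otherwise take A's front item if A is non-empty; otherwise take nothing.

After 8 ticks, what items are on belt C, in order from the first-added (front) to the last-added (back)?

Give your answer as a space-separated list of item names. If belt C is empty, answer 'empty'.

Answer: gear lathe lens joint hinge wedge urn

Derivation:
Tick 1: prefer A, take gear from A; A=[lens,hinge,urn] B=[lathe,joint,wedge] C=[gear]
Tick 2: prefer B, take lathe from B; A=[lens,hinge,urn] B=[joint,wedge] C=[gear,lathe]
Tick 3: prefer A, take lens from A; A=[hinge,urn] B=[joint,wedge] C=[gear,lathe,lens]
Tick 4: prefer B, take joint from B; A=[hinge,urn] B=[wedge] C=[gear,lathe,lens,joint]
Tick 5: prefer A, take hinge from A; A=[urn] B=[wedge] C=[gear,lathe,lens,joint,hinge]
Tick 6: prefer B, take wedge from B; A=[urn] B=[-] C=[gear,lathe,lens,joint,hinge,wedge]
Tick 7: prefer A, take urn from A; A=[-] B=[-] C=[gear,lathe,lens,joint,hinge,wedge,urn]
Tick 8: prefer B, both empty, nothing taken; A=[-] B=[-] C=[gear,lathe,lens,joint,hinge,wedge,urn]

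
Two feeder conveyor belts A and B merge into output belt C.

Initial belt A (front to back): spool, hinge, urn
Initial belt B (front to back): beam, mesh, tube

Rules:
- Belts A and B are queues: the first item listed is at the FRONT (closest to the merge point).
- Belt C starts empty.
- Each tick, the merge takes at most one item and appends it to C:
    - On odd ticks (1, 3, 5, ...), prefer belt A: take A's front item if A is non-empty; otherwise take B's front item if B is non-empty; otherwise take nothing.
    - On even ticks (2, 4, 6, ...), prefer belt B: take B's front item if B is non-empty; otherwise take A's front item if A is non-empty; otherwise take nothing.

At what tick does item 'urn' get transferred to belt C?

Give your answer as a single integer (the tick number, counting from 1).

Tick 1: prefer A, take spool from A; A=[hinge,urn] B=[beam,mesh,tube] C=[spool]
Tick 2: prefer B, take beam from B; A=[hinge,urn] B=[mesh,tube] C=[spool,beam]
Tick 3: prefer A, take hinge from A; A=[urn] B=[mesh,tube] C=[spool,beam,hinge]
Tick 4: prefer B, take mesh from B; A=[urn] B=[tube] C=[spool,beam,hinge,mesh]
Tick 5: prefer A, take urn from A; A=[-] B=[tube] C=[spool,beam,hinge,mesh,urn]

Answer: 5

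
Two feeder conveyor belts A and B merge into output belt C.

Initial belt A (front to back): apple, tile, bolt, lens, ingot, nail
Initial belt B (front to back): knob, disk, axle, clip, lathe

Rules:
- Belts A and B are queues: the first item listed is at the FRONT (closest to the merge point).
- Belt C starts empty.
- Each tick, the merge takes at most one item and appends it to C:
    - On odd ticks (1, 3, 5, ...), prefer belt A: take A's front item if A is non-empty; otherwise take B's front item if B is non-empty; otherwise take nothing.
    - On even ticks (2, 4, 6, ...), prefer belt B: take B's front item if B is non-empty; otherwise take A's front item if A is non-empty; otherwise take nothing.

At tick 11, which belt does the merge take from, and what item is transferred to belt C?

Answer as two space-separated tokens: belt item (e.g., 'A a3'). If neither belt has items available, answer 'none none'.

Tick 1: prefer A, take apple from A; A=[tile,bolt,lens,ingot,nail] B=[knob,disk,axle,clip,lathe] C=[apple]
Tick 2: prefer B, take knob from B; A=[tile,bolt,lens,ingot,nail] B=[disk,axle,clip,lathe] C=[apple,knob]
Tick 3: prefer A, take tile from A; A=[bolt,lens,ingot,nail] B=[disk,axle,clip,lathe] C=[apple,knob,tile]
Tick 4: prefer B, take disk from B; A=[bolt,lens,ingot,nail] B=[axle,clip,lathe] C=[apple,knob,tile,disk]
Tick 5: prefer A, take bolt from A; A=[lens,ingot,nail] B=[axle,clip,lathe] C=[apple,knob,tile,disk,bolt]
Tick 6: prefer B, take axle from B; A=[lens,ingot,nail] B=[clip,lathe] C=[apple,knob,tile,disk,bolt,axle]
Tick 7: prefer A, take lens from A; A=[ingot,nail] B=[clip,lathe] C=[apple,knob,tile,disk,bolt,axle,lens]
Tick 8: prefer B, take clip from B; A=[ingot,nail] B=[lathe] C=[apple,knob,tile,disk,bolt,axle,lens,clip]
Tick 9: prefer A, take ingot from A; A=[nail] B=[lathe] C=[apple,knob,tile,disk,bolt,axle,lens,clip,ingot]
Tick 10: prefer B, take lathe from B; A=[nail] B=[-] C=[apple,knob,tile,disk,bolt,axle,lens,clip,ingot,lathe]
Tick 11: prefer A, take nail from A; A=[-] B=[-] C=[apple,knob,tile,disk,bolt,axle,lens,clip,ingot,lathe,nail]

Answer: A nail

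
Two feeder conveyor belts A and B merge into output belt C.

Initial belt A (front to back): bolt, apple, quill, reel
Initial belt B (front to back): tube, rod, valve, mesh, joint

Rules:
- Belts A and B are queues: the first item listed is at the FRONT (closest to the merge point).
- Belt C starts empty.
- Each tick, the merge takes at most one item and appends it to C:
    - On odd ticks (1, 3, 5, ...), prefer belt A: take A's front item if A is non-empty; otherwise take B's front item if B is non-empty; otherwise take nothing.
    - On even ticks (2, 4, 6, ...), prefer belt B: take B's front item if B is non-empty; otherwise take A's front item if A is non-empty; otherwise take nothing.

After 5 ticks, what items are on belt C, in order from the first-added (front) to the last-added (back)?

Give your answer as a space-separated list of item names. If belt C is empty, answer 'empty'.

Tick 1: prefer A, take bolt from A; A=[apple,quill,reel] B=[tube,rod,valve,mesh,joint] C=[bolt]
Tick 2: prefer B, take tube from B; A=[apple,quill,reel] B=[rod,valve,mesh,joint] C=[bolt,tube]
Tick 3: prefer A, take apple from A; A=[quill,reel] B=[rod,valve,mesh,joint] C=[bolt,tube,apple]
Tick 4: prefer B, take rod from B; A=[quill,reel] B=[valve,mesh,joint] C=[bolt,tube,apple,rod]
Tick 5: prefer A, take quill from A; A=[reel] B=[valve,mesh,joint] C=[bolt,tube,apple,rod,quill]

Answer: bolt tube apple rod quill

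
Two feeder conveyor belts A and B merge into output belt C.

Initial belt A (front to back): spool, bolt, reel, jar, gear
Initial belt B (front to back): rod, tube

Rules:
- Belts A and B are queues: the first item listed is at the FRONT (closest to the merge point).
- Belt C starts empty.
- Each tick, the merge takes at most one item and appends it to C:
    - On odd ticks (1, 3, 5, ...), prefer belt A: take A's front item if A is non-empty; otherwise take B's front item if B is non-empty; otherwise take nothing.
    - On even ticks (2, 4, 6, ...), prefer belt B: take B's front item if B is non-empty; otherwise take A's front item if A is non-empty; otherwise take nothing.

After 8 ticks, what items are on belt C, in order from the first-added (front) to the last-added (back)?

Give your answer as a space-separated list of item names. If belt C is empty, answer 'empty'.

Tick 1: prefer A, take spool from A; A=[bolt,reel,jar,gear] B=[rod,tube] C=[spool]
Tick 2: prefer B, take rod from B; A=[bolt,reel,jar,gear] B=[tube] C=[spool,rod]
Tick 3: prefer A, take bolt from A; A=[reel,jar,gear] B=[tube] C=[spool,rod,bolt]
Tick 4: prefer B, take tube from B; A=[reel,jar,gear] B=[-] C=[spool,rod,bolt,tube]
Tick 5: prefer A, take reel from A; A=[jar,gear] B=[-] C=[spool,rod,bolt,tube,reel]
Tick 6: prefer B, take jar from A; A=[gear] B=[-] C=[spool,rod,bolt,tube,reel,jar]
Tick 7: prefer A, take gear from A; A=[-] B=[-] C=[spool,rod,bolt,tube,reel,jar,gear]
Tick 8: prefer B, both empty, nothing taken; A=[-] B=[-] C=[spool,rod,bolt,tube,reel,jar,gear]

Answer: spool rod bolt tube reel jar gear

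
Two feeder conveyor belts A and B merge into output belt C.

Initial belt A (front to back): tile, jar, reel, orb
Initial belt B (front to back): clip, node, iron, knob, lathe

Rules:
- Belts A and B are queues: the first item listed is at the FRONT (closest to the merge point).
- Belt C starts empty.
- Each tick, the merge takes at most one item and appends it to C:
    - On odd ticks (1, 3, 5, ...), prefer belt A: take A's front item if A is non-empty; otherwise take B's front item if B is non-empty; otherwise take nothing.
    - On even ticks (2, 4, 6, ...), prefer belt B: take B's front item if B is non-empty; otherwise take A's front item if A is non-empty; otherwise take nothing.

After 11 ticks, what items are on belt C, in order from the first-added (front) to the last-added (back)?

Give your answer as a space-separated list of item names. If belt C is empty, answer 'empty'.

Tick 1: prefer A, take tile from A; A=[jar,reel,orb] B=[clip,node,iron,knob,lathe] C=[tile]
Tick 2: prefer B, take clip from B; A=[jar,reel,orb] B=[node,iron,knob,lathe] C=[tile,clip]
Tick 3: prefer A, take jar from A; A=[reel,orb] B=[node,iron,knob,lathe] C=[tile,clip,jar]
Tick 4: prefer B, take node from B; A=[reel,orb] B=[iron,knob,lathe] C=[tile,clip,jar,node]
Tick 5: prefer A, take reel from A; A=[orb] B=[iron,knob,lathe] C=[tile,clip,jar,node,reel]
Tick 6: prefer B, take iron from B; A=[orb] B=[knob,lathe] C=[tile,clip,jar,node,reel,iron]
Tick 7: prefer A, take orb from A; A=[-] B=[knob,lathe] C=[tile,clip,jar,node,reel,iron,orb]
Tick 8: prefer B, take knob from B; A=[-] B=[lathe] C=[tile,clip,jar,node,reel,iron,orb,knob]
Tick 9: prefer A, take lathe from B; A=[-] B=[-] C=[tile,clip,jar,node,reel,iron,orb,knob,lathe]
Tick 10: prefer B, both empty, nothing taken; A=[-] B=[-] C=[tile,clip,jar,node,reel,iron,orb,knob,lathe]
Tick 11: prefer A, both empty, nothing taken; A=[-] B=[-] C=[tile,clip,jar,node,reel,iron,orb,knob,lathe]

Answer: tile clip jar node reel iron orb knob lathe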